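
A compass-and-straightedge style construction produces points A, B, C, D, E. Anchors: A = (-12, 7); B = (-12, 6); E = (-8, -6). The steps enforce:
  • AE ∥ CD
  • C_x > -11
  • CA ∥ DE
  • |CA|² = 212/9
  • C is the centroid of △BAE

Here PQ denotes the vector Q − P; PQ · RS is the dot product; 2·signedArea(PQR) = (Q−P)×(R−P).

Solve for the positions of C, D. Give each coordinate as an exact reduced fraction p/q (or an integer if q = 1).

1. C_x = -32/3  [C is the centroid of △BAE]
2. C_y = 7/3  [C is the centroid of △BAE]
   → C = (-32/3, 7/3)
3. D_x = -20/3  [CA ∥ DE ∩ AE ∥ CD]
4. D_y = -32/3  [CA ∥ DE ∩ AE ∥ CD]
   → D = (-20/3, -32/3)

C = (-32/3, 7/3)
D = (-20/3, -32/3)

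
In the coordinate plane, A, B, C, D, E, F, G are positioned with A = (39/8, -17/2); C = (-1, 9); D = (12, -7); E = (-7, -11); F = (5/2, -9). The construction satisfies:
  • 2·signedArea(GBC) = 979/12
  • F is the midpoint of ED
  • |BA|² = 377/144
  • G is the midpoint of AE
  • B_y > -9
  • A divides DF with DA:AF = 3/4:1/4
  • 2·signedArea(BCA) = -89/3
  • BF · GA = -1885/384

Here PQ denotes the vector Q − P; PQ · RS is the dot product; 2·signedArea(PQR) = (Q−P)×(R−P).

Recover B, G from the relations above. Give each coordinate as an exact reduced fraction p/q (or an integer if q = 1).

1. B_x = 79/24  [line 35/2·x + 47/8·y + -137/24 = 0 ∩ |BA|² = 377/144]
2. B_y = -53/6  [line 35/2·x + 47/8·y + -137/24 = 0 ∩ |BA|² = 377/144]
   → B = (79/24, -53/6)
3. G_x = -17/16  [G is the midpoint of AE]
4. G_y = -39/4  [G is the midpoint of AE]
   → G = (-17/16, -39/4)

B = (79/24, -53/6)
G = (-17/16, -39/4)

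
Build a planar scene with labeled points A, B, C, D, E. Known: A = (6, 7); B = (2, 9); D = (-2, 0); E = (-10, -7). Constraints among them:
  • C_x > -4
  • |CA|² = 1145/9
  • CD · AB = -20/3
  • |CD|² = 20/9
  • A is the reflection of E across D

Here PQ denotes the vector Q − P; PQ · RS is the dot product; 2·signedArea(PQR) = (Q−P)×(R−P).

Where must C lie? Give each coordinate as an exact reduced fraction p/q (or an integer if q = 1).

1. C_x = -10/3  [line 4·x + -2·y + 44/3 = 0 ∩ |CD|² = 20/9]
2. C_y = 2/3  [line 4·x + -2·y + 44/3 = 0 ∩ |CD|² = 20/9]
   → C = (-10/3, 2/3)

C = (-10/3, 2/3)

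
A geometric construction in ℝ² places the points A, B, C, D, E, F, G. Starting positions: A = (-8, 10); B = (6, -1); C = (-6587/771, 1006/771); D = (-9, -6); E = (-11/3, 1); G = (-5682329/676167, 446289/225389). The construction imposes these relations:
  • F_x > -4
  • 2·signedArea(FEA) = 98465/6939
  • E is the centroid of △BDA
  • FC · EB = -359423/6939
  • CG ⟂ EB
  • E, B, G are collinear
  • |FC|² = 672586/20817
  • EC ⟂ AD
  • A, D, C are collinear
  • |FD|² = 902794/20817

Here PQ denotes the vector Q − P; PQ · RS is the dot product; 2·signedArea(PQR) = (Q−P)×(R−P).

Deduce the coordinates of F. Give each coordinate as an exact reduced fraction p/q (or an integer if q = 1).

1. F_x = -8900/2313  [2·signedArea(FEA) = 98465/6939 ∩ FC · EB = -359423/6939]
2. F_y = -4391/2313  [2·signedArea(FEA) = 98465/6939 ∩ FC · EB = -359423/6939]
   → F = (-8900/2313, -4391/2313)

F = (-8900/2313, -4391/2313)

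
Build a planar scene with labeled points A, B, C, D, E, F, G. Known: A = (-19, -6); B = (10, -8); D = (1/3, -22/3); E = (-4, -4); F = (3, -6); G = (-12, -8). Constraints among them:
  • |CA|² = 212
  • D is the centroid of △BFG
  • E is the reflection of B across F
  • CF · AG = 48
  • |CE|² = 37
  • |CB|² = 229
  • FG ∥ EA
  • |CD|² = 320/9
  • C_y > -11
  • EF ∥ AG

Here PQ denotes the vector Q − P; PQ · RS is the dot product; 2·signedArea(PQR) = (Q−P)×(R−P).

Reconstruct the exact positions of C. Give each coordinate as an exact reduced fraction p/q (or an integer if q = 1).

1. C_x = -5  [line -7·x + 2·y + -15 = 0 ∩ |CA|² = 212]
2. C_y = -10  [line -7·x + 2·y + -15 = 0 ∩ |CA|² = 212]
   → C = (-5, -10)

C = (-5, -10)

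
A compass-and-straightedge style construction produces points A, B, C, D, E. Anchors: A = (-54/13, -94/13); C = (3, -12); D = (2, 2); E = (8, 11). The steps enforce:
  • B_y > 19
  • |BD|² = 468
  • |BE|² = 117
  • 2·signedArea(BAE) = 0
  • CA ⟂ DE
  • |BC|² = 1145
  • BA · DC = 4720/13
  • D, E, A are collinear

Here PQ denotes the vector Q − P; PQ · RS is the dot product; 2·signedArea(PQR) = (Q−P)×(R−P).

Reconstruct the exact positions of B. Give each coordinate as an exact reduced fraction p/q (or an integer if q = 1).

1. B_x = 14  [2·signedArea(BAE) = 0 ∩ BA · DC = 4720/13]
2. B_y = 20  [2·signedArea(BAE) = 0 ∩ BA · DC = 4720/13]
   → B = (14, 20)

B = (14, 20)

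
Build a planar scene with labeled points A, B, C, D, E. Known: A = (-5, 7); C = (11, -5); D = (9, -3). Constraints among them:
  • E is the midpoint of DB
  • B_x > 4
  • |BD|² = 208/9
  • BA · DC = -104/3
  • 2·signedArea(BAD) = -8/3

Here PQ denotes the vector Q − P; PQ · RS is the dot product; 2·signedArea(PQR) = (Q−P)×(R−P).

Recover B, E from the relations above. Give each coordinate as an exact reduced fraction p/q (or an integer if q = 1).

1. B_x = 5  [BA · DC = -104/3 ∩ 2·signedArea(BAD) = -8/3]
2. B_y = -1/3  [BA · DC = -104/3 ∩ 2·signedArea(BAD) = -8/3]
   → B = (5, -1/3)
3. E_x = 7  [E is the midpoint of DB]
4. E_y = -5/3  [E is the midpoint of DB]
   → E = (7, -5/3)

B = (5, -1/3)
E = (7, -5/3)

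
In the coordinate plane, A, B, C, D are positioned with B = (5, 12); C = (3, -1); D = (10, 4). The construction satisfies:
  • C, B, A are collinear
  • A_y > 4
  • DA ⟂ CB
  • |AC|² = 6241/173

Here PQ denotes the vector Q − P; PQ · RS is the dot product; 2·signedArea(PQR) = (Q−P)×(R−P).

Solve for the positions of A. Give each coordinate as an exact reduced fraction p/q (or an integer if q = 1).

1. A_x = 677/173  [C, B, A are collinear ∩ DA ⟂ CB]
2. A_y = 854/173  [C, B, A are collinear ∩ DA ⟂ CB]
   → A = (677/173, 854/173)

A = (677/173, 854/173)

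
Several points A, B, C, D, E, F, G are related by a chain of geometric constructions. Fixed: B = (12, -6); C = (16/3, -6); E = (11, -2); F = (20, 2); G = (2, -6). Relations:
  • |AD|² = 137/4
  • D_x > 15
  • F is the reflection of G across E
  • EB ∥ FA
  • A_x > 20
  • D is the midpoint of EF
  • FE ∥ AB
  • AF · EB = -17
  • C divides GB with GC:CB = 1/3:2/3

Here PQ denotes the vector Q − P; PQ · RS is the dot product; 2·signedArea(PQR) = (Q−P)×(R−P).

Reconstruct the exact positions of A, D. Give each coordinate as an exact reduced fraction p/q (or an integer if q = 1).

1. A_x = 21  [FE ∥ AB ∩ EB ∥ FA]
2. A_y = -2  [FE ∥ AB ∩ EB ∥ FA]
   → A = (21, -2)
3. D_x = 31/2  [D is the midpoint of EF]
4. D_y = 0  [D is the midpoint of EF]
   → D = (31/2, 0)

A = (21, -2)
D = (31/2, 0)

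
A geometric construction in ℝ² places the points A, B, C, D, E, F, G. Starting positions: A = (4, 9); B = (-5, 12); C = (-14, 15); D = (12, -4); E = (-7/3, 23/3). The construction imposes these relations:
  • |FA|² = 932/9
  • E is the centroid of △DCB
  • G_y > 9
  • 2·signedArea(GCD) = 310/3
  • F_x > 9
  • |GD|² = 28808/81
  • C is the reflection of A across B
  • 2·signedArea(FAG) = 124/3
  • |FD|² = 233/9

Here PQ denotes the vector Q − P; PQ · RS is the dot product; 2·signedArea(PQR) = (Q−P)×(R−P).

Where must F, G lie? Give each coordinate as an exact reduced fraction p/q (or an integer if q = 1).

F = (28/3, 1/3)
G = (-10/9, 86/9)

1. G_x = -10/9  [line 19·x + 26·y + -682/3 = 0 ∩ |GD|² = 28808/81]
2. G_y = 86/9  [line 19·x + 26·y + -682/3 = 0 ∩ |GD|² = 28808/81]
   → G = (-10/9, 86/9)
3. F_x = 28/3  [line -5/9·x + -46/9·y + 62/9 = 0 ∩ |FA|² = 932/9]
4. F_y = 1/3  [line -5/9·x + -46/9·y + 62/9 = 0 ∩ |FA|² = 932/9]
   → F = (28/3, 1/3)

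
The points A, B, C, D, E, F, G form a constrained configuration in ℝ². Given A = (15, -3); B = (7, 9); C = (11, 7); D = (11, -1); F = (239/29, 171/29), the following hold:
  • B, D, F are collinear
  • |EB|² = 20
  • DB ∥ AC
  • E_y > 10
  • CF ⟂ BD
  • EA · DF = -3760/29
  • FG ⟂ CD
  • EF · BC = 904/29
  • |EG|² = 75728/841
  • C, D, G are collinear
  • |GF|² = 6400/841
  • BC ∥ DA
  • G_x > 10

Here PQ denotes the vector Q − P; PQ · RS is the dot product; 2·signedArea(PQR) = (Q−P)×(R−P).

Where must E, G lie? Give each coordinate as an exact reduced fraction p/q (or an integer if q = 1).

1. E_x = 3  [EF · BC = 904/29 ∩ EA · DF = -3760/29]
2. E_y = 11  [EF · BC = 904/29 ∩ EA · DF = -3760/29]
   → E = (3, 11)
3. G_x = 11  [C, D, G are collinear ∩ FG ⟂ CD]
4. G_y = 171/29  [C, D, G are collinear ∩ FG ⟂ CD]
   → G = (11, 171/29)

E = (3, 11)
G = (11, 171/29)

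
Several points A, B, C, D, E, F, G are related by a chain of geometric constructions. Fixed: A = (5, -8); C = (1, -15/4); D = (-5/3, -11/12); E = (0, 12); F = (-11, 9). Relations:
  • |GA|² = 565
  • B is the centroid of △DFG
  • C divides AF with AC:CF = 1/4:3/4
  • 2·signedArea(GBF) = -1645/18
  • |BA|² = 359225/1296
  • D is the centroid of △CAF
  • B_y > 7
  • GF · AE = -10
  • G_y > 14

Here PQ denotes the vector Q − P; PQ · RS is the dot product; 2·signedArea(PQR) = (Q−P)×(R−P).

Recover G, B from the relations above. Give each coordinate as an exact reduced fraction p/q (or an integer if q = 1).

1. G_x = 11  [line 5·x + -20·y + 245 = 0 ∩ |GA|² = 565]
2. G_y = 15  [line 5·x + -20·y + 245 = 0 ∩ |GA|² = 565]
   → G = (11, 15)
3. B_x = -5/9  [2·signedArea(GBF) = -1645/18 ∩ B is the centroid of △DFG]
4. B_y = 277/36  [2·signedArea(GBF) = -1645/18 ∩ B is the centroid of △DFG]
   → B = (-5/9, 277/36)

B = (-5/9, 277/36)
G = (11, 15)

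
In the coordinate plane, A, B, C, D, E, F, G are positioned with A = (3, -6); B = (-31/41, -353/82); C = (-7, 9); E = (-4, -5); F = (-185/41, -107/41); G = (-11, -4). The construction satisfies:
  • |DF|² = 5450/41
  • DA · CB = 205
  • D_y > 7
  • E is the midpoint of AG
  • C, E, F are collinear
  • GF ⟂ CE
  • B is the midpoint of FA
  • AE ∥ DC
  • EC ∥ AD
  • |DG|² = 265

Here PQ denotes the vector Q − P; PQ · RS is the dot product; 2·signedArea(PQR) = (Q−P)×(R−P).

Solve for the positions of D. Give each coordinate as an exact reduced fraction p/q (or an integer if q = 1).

1. D_x = 0  [AE ∥ DC ∩ EC ∥ AD]
2. D_y = 8  [AE ∥ DC ∩ EC ∥ AD]
   → D = (0, 8)

D = (0, 8)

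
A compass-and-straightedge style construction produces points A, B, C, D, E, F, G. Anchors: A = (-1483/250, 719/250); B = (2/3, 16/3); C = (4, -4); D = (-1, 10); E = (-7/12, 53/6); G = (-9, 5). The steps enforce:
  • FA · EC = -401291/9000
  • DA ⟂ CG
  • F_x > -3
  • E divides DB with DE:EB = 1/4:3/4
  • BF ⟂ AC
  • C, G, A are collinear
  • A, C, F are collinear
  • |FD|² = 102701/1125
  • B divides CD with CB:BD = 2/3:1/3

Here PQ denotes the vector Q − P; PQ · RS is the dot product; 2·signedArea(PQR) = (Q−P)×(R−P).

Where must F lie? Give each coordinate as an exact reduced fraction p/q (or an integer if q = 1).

F = (-983/375, 73/125)

1. F_x = -983/375  [A, C, F are collinear ∩ BF ⟂ AC]
2. F_y = 73/125  [A, C, F are collinear ∩ BF ⟂ AC]
   → F = (-983/375, 73/125)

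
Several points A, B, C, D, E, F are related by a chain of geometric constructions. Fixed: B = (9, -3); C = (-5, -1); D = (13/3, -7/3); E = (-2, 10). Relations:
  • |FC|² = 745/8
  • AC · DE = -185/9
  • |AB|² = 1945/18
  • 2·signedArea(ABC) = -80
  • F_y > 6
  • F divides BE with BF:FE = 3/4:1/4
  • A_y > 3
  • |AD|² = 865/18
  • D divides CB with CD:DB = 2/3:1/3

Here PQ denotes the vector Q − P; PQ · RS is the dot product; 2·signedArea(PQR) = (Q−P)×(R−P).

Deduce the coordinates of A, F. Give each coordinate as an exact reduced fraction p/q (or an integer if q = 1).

1. A_x = 7/6  [2·signedArea(ABC) = -80 ∩ AC · DE = -185/9]
2. A_y = 23/6  [2·signedArea(ABC) = -80 ∩ AC · DE = -185/9]
   → A = (7/6, 23/6)
3. F_x = 3/4  [F divides BE with BF:FE = 3/4:1/4]
4. F_y = 27/4  [F divides BE with BF:FE = 3/4:1/4]
   → F = (3/4, 27/4)

A = (7/6, 23/6)
F = (3/4, 27/4)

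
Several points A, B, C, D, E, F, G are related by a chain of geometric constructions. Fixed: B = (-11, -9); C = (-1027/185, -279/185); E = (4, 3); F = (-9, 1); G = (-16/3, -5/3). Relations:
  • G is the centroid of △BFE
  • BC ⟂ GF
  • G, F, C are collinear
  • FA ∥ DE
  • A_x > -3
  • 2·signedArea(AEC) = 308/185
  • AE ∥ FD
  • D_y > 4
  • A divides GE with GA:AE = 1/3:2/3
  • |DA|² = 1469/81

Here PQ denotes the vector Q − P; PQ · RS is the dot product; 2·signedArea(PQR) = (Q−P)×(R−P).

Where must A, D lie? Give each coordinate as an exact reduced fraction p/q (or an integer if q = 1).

1. A_x = -20/9  [A divides GE with GA:AE = 1/3:2/3]
2. A_y = -1/9  [A divides GE with GA:AE = 1/3:2/3]
   → A = (-20/9, -1/9)
3. D_x = -25/9  [FA ∥ DE ∩ AE ∥ FD]
4. D_y = 37/9  [FA ∥ DE ∩ AE ∥ FD]
   → D = (-25/9, 37/9)

A = (-20/9, -1/9)
D = (-25/9, 37/9)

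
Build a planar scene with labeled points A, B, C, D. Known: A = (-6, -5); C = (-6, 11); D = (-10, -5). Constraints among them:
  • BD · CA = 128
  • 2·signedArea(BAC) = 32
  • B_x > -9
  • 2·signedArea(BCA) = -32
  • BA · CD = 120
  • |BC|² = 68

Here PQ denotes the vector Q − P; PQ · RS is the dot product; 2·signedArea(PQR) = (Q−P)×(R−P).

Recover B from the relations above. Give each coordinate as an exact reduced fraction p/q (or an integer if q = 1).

1. B_x = -8  [BD · CA = 128 ∩ 2·signedArea(BCA) = -32]
2. B_y = 3  [BD · CA = 128 ∩ 2·signedArea(BCA) = -32]
   → B = (-8, 3)

B = (-8, 3)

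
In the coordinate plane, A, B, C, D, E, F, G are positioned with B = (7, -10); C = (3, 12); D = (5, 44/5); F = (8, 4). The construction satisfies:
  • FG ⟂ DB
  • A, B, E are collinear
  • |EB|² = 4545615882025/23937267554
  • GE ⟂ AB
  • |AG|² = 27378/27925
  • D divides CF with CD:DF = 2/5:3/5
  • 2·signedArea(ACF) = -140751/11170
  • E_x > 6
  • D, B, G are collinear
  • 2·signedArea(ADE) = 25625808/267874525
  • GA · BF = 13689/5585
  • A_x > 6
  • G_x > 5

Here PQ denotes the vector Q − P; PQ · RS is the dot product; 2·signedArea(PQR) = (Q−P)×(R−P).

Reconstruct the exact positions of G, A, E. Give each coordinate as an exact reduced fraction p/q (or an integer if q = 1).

A = (72863/11170, 8585/2234)
E = (156203469163/23937267554, 90294782585/23937267554)
G = (12373/2234, 8351/2234)

1. G_x = 12373/2234  [D, B, G are collinear ∩ FG ⟂ DB]
2. G_y = 8351/2234  [D, B, G are collinear ∩ FG ⟂ DB]
   → G = (12373/2234, 8351/2234)
3. A_x = 72863/11170  [GA · BF = 13689/5585 ∩ 2·signedArea(ACF) = -140751/11170]
4. A_y = 8585/2234  [GA · BF = 13689/5585 ∩ 2·signedArea(ACF) = -140751/11170]
   → A = (72863/11170, 8585/2234)
5. E_x = 156203469163/23937267554  [2·signedArea(ADE) = 25625808/267874525 ∩ A, B, E are collinear]
6. E_y = 90294782585/23937267554  [2·signedArea(ADE) = 25625808/267874525 ∩ A, B, E are collinear]
   → E = (156203469163/23937267554, 90294782585/23937267554)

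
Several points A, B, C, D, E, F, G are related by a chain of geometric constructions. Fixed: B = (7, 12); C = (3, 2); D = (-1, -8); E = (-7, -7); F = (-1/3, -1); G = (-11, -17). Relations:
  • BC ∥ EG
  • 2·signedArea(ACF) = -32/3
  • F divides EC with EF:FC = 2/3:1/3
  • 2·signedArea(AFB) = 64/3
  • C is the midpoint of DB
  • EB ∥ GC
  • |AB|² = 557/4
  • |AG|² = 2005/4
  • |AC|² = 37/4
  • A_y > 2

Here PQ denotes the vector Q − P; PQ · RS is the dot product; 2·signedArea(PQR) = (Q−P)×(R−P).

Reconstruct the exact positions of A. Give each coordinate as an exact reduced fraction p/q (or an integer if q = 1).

A = (0, 5/2)

1. A_x = 0  [2·signedArea(ACF) = -32/3 ∩ 2·signedArea(AFB) = 64/3]
2. A_y = 5/2  [2·signedArea(ACF) = -32/3 ∩ 2·signedArea(AFB) = 64/3]
   → A = (0, 5/2)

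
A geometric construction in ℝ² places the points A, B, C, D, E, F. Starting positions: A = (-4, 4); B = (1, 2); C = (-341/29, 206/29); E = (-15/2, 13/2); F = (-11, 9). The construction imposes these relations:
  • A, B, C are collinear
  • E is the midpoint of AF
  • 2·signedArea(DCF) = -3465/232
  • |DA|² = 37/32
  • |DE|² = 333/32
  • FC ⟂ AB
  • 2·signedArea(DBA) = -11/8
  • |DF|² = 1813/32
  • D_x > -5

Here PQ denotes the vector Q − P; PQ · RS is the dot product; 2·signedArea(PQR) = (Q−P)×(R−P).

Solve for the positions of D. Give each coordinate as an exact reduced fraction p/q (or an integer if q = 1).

D = (-39/8, 37/8)

1. D_x = -39/8  [2·signedArea(DBA) = -11/8 ∩ 2·signedArea(DCF) = -3465/232]
2. D_y = 37/8  [2·signedArea(DBA) = -11/8 ∩ 2·signedArea(DCF) = -3465/232]
   → D = (-39/8, 37/8)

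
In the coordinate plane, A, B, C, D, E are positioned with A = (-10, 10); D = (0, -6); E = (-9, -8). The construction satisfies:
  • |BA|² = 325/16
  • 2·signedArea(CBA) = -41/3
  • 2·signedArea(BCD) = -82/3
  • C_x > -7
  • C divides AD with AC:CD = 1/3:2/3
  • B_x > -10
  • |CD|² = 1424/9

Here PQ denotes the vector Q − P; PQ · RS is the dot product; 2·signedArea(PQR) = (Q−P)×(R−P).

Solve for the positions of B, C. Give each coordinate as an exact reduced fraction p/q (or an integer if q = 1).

1. C_x = -20/3  [C divides AD with AC:CD = 1/3:2/3]
2. C_y = 14/3  [C divides AD with AC:CD = 1/3:2/3]
   → C = (-20/3, 14/3)
3. B_x = -39/4  [line 32/3·x + 20/3·y + 202/3 = 0 ∩ |BA|² = 325/16]
4. B_y = 11/2  [line 32/3·x + 20/3·y + 202/3 = 0 ∩ |BA|² = 325/16]
   → B = (-39/4, 11/2)

B = (-39/4, 11/2)
C = (-20/3, 14/3)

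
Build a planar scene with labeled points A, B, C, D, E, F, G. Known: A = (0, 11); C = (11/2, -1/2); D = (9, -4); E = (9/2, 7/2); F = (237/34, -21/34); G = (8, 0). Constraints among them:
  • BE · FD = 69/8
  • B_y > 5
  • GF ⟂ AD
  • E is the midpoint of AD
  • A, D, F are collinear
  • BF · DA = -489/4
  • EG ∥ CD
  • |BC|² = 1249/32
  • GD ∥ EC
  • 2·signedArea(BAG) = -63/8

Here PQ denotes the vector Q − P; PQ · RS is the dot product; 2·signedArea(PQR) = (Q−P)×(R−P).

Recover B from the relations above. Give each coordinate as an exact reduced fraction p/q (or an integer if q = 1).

B = (27/8, 43/8)

1. B_x = 27/8  [BE · FD = 69/8 ∩ 2·signedArea(BAG) = -63/8]
2. B_y = 43/8  [BE · FD = 69/8 ∩ 2·signedArea(BAG) = -63/8]
   → B = (27/8, 43/8)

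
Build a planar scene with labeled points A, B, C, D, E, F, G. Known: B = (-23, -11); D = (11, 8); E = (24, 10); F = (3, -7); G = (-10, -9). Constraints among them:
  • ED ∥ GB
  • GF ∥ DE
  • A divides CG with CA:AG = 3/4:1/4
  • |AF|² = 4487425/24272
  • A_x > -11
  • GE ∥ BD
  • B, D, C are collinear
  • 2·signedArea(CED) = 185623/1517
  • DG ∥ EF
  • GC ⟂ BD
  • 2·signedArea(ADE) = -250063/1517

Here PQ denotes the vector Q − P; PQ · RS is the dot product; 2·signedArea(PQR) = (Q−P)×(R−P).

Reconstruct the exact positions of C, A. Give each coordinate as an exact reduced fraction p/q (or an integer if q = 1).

A = (-64081/6068, -24263/3034)
C = (-18571/1517, -7567/1517)

1. C_x = -18571/1517  [B, D, C are collinear ∩ GC ⟂ BD]
2. C_y = -7567/1517  [B, D, C are collinear ∩ GC ⟂ BD]
   → C = (-18571/1517, -7567/1517)
3. A_x = -64081/6068  [A divides CG with CA:AG = 3/4:1/4]
4. A_y = -24263/3034  [A divides CG with CA:AG = 3/4:1/4]
   → A = (-64081/6068, -24263/3034)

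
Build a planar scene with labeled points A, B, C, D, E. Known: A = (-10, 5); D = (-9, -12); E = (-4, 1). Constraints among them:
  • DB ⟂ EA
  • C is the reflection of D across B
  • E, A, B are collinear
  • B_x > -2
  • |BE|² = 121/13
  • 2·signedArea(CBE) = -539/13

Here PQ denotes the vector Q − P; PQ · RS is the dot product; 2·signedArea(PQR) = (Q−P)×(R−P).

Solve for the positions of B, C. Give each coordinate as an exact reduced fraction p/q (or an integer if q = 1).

1. B_x = -19/13  [E, A, B are collinear ∩ DB ⟂ EA]
2. B_y = -9/13  [E, A, B are collinear ∩ DB ⟂ EA]
   → B = (-19/13, -9/13)
3. C_x = 79/13  [C is the reflection of D across B]
4. C_y = 138/13  [C is the reflection of D across B]
   → C = (79/13, 138/13)

B = (-19/13, -9/13)
C = (79/13, 138/13)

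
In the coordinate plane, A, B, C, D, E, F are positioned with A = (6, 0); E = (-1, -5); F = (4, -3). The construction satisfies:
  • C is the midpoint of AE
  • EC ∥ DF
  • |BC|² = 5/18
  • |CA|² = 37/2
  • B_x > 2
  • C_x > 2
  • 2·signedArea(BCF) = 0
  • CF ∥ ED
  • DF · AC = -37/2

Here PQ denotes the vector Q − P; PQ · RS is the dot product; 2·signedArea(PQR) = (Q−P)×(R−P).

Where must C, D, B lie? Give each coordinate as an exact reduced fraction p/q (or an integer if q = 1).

1. C_x = 5/2  [C is the midpoint of AE]
2. C_y = -5/2  [C is the midpoint of AE]
   → C = (5/2, -5/2)
3. D_x = 1/2  [EC ∥ DF ∩ CF ∥ ED]
4. D_y = -11/2  [EC ∥ DF ∩ CF ∥ ED]
   → D = (1/2, -11/2)
5. B_x = 3  [line 1/2·x + 3/2·y + 5/2 = 0 ∩ |BC|² = 5/18]
6. B_y = -8/3  [line 1/2·x + 3/2·y + 5/2 = 0 ∩ |BC|² = 5/18]
   → B = (3, -8/3)

B = (3, -8/3)
C = (5/2, -5/2)
D = (1/2, -11/2)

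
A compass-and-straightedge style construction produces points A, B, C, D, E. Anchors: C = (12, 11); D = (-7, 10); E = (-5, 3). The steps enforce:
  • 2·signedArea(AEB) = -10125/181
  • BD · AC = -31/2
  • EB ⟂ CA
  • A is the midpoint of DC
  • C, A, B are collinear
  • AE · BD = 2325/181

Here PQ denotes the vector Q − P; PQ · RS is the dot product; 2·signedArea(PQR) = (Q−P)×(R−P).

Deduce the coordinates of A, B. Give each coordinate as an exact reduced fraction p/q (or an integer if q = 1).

1. A_x = 5/2  [A is the midpoint of DC]
2. A_y = 21/2  [A is the midpoint of DC]
   → A = (5/2, 21/2)
3. B_x = -1945/362  [C, A, B are collinear ∩ EB ⟂ CA]
4. B_y = 3651/362  [C, A, B are collinear ∩ EB ⟂ CA]
   → B = (-1945/362, 3651/362)

A = (5/2, 21/2)
B = (-1945/362, 3651/362)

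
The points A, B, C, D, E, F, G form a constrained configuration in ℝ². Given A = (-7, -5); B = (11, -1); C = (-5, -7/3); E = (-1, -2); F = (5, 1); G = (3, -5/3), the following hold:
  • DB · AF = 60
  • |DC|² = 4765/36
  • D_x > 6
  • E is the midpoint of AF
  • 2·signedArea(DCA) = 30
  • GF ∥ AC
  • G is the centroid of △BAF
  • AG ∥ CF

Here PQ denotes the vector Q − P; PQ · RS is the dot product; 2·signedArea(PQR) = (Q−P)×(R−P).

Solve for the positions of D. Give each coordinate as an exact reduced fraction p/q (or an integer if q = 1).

1. D_x = 13/2  [DB · AF = 60 ∩ 2·signedArea(DCA) = 30]
2. D_y = -2  [DB · AF = 60 ∩ 2·signedArea(DCA) = 30]
   → D = (13/2, -2)

D = (13/2, -2)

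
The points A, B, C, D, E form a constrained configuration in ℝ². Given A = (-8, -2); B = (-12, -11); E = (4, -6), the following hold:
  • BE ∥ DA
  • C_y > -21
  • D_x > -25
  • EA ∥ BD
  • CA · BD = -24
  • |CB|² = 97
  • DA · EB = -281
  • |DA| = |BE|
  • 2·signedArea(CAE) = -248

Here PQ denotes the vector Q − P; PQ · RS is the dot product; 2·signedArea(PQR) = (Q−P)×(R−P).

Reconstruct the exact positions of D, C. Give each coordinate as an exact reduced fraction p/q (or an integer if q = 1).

C = (-16, -20)
D = (-24, -7)

1. D_x = -24  [BE ∥ DA ∩ EA ∥ BD]
2. D_y = -7  [BE ∥ DA ∩ EA ∥ BD]
   → D = (-24, -7)
3. C_x = -16  [2·signedArea(CAE) = -248 ∩ CA · BD = -24]
4. C_y = -20  [2·signedArea(CAE) = -248 ∩ CA · BD = -24]
   → C = (-16, -20)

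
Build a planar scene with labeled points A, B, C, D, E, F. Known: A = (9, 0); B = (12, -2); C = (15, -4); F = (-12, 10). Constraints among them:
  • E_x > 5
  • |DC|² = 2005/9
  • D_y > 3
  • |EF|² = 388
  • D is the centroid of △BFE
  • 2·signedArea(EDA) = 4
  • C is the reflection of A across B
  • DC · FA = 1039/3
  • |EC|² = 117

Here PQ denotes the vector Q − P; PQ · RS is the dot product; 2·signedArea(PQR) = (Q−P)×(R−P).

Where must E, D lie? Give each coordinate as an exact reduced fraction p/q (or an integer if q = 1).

1. D_x = 2  [line -21·x + 10·y + 26/3 = 0 ∩ |DC|² = 2005/9]
2. D_y = 10/3  [line -21·x + 10·y + 26/3 = 0 ∩ |DC|² = 2005/9]
   → D = (2, 10/3)
3. E_x = 6  [2·signedArea(EDA) = 4 ∩ D is the centroid of △BFE]
4. E_y = 2  [2·signedArea(EDA) = 4 ∩ D is the centroid of △BFE]
   → E = (6, 2)

D = (2, 10/3)
E = (6, 2)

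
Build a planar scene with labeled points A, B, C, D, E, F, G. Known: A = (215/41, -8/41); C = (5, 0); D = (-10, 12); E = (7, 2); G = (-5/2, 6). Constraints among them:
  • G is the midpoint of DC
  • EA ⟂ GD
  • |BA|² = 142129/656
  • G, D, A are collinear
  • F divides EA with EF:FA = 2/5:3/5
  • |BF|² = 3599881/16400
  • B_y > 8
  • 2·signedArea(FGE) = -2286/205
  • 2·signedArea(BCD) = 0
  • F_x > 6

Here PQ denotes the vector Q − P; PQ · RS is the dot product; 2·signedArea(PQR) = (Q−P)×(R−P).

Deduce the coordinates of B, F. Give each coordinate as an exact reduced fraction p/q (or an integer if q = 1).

1. B_x = -25/4  [line -12·x + -15·y + 60 = 0 ∩ |BA|² = 142129/656]
2. B_y = 9  [line -12·x + -15·y + 60 = 0 ∩ |BA|² = 142129/656]
   → B = (-25/4, 9)
3. F_x = 1291/205  [F divides EA with EF:FA = 2/5:3/5]
4. F_y = 46/41  [F divides EA with EF:FA = 2/5:3/5]
   → F = (1291/205, 46/41)

B = (-25/4, 9)
F = (1291/205, 46/41)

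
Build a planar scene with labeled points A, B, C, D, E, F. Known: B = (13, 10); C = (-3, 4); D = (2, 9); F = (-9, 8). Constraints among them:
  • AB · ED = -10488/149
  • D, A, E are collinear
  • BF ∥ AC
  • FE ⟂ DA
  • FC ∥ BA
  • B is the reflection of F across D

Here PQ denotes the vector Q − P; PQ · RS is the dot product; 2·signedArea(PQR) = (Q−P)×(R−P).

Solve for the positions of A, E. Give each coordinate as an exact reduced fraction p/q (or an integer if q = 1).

A = (19, 6)
E = (-1266/149, 1617/149)

1. A_x = 19  [BF ∥ AC ∩ FC ∥ BA]
2. A_y = 6  [BF ∥ AC ∩ FC ∥ BA]
   → A = (19, 6)
3. E_x = -1266/149  [D, A, E are collinear ∩ FE ⟂ DA]
4. E_y = 1617/149  [D, A, E are collinear ∩ FE ⟂ DA]
   → E = (-1266/149, 1617/149)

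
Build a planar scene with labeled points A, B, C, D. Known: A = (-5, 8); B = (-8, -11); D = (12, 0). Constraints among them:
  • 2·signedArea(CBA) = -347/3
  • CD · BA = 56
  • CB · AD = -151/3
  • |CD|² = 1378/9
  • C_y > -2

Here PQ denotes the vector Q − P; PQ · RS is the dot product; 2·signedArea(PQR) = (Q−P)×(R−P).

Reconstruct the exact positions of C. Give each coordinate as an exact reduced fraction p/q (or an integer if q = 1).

1. C_x = -1/3  [CB · AD = -151/3 ∩ CD · BA = 56]
2. C_y = -1  [CB · AD = -151/3 ∩ CD · BA = 56]
   → C = (-1/3, -1)

C = (-1/3, -1)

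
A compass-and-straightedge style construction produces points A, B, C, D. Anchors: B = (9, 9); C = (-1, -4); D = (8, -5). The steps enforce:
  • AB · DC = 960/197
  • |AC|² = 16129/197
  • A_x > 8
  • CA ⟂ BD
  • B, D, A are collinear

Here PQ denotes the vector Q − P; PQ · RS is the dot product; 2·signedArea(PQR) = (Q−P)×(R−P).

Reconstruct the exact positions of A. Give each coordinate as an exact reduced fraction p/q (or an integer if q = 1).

1. A_x = 1581/197  [B, D, A are collinear ∩ CA ⟂ BD]
2. A_y = -915/197  [B, D, A are collinear ∩ CA ⟂ BD]
   → A = (1581/197, -915/197)

A = (1581/197, -915/197)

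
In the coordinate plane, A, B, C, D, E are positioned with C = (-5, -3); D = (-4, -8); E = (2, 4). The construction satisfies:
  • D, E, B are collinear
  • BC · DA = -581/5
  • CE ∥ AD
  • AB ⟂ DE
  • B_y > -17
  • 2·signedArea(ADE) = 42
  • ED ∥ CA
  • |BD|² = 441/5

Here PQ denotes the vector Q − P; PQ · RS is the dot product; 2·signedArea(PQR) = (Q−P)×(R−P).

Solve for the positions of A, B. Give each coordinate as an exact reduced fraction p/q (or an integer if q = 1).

1. A_x = -11  [CE ∥ AD ∩ ED ∥ CA]
2. A_y = -15  [CE ∥ AD ∩ ED ∥ CA]
   → A = (-11, -15)
3. B_x = -41/5  [D, E, B are collinear ∩ AB ⟂ DE]
4. B_y = -82/5  [D, E, B are collinear ∩ AB ⟂ DE]
   → B = (-41/5, -82/5)

A = (-11, -15)
B = (-41/5, -82/5)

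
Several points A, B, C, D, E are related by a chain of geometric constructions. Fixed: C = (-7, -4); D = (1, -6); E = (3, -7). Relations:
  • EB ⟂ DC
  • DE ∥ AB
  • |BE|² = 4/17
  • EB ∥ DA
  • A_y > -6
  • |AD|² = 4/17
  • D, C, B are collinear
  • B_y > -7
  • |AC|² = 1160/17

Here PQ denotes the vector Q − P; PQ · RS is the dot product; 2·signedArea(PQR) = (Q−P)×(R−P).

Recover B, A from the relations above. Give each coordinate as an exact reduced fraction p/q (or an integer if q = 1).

A = (19/17, -94/17)
B = (53/17, -111/17)

1. B_x = 53/17  [D, C, B are collinear ∩ EB ⟂ DC]
2. B_y = -111/17  [D, C, B are collinear ∩ EB ⟂ DC]
   → B = (53/17, -111/17)
3. A_x = 19/17  [DE ∥ AB ∩ EB ∥ DA]
4. A_y = -94/17  [DE ∥ AB ∩ EB ∥ DA]
   → A = (19/17, -94/17)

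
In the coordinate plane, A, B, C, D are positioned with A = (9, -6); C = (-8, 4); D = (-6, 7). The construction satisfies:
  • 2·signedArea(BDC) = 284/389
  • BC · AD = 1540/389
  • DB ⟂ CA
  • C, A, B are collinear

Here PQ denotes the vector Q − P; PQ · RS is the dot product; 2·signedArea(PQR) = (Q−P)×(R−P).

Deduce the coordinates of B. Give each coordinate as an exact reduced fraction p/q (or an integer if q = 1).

B = (-3044/389, 1516/389)

1. B_x = -3044/389  [C, A, B are collinear ∩ DB ⟂ CA]
2. B_y = 1516/389  [C, A, B are collinear ∩ DB ⟂ CA]
   → B = (-3044/389, 1516/389)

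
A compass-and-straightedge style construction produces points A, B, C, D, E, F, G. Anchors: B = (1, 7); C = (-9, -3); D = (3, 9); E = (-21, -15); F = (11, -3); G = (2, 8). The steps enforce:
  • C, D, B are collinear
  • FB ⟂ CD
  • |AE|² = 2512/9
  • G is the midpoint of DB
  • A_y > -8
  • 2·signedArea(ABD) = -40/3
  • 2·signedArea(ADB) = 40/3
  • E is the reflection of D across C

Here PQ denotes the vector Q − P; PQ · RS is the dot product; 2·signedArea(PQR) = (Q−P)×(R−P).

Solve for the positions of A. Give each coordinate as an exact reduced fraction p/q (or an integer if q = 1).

A = (-19/3, -7)

1. A_x = -19/3  [line -2·x + 2·y + 4/3 = 0 ∩ |AE|² = 2512/9]
2. A_y = -7  [line -2·x + 2·y + 4/3 = 0 ∩ |AE|² = 2512/9]
   → A = (-19/3, -7)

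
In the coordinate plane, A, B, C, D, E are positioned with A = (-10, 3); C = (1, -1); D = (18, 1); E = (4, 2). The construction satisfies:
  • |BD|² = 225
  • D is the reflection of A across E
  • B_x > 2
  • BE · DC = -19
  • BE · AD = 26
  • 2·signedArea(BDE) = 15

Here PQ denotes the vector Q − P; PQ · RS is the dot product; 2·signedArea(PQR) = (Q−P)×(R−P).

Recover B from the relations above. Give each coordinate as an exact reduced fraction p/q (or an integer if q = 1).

1. B_x = 3  [BE · AD = 26 ∩ BE · DC = -19]
2. B_y = 1  [BE · AD = 26 ∩ BE · DC = -19]
   → B = (3, 1)

B = (3, 1)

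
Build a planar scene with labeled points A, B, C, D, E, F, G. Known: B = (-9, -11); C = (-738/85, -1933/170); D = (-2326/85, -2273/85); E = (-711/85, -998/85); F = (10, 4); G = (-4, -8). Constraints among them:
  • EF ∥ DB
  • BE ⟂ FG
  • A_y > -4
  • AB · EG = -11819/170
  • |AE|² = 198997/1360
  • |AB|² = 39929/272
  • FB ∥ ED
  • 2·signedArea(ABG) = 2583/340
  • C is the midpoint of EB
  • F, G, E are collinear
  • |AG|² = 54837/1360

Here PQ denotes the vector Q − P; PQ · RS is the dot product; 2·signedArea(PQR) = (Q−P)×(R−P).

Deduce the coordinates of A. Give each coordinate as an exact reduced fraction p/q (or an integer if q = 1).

A = (56/85, -1253/340)

1. A_x = 56/85  [2·signedArea(ABG) = 2583/340 ∩ AB · EG = -11819/170]
2. A_y = -1253/340  [2·signedArea(ABG) = 2583/340 ∩ AB · EG = -11819/170]
   → A = (56/85, -1253/340)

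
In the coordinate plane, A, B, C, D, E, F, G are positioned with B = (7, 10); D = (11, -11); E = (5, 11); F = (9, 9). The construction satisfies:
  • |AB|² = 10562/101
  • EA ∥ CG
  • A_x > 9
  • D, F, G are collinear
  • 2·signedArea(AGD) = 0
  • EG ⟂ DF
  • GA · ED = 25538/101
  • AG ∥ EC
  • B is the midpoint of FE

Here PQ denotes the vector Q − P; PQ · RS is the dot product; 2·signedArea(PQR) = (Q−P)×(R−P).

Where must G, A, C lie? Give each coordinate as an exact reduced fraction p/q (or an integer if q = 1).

A = (998/101, 19/101)
C = (392/101, 2241/101)
G = (885/101, 1149/101)

1. G_x = 885/101  [D, F, G are collinear ∩ EG ⟂ DF]
2. G_y = 1149/101  [D, F, G are collinear ∩ EG ⟂ DF]
   → G = (885/101, 1149/101)
3. A_x = 998/101  [2·signedArea(AGD) = 0 ∩ GA · ED = 25538/101]
4. A_y = 19/101  [2·signedArea(AGD) = 0 ∩ GA · ED = 25538/101]
   → A = (998/101, 19/101)
5. C_x = 392/101  [EA ∥ CG ∩ AG ∥ EC]
6. C_y = 2241/101  [EA ∥ CG ∩ AG ∥ EC]
   → C = (392/101, 2241/101)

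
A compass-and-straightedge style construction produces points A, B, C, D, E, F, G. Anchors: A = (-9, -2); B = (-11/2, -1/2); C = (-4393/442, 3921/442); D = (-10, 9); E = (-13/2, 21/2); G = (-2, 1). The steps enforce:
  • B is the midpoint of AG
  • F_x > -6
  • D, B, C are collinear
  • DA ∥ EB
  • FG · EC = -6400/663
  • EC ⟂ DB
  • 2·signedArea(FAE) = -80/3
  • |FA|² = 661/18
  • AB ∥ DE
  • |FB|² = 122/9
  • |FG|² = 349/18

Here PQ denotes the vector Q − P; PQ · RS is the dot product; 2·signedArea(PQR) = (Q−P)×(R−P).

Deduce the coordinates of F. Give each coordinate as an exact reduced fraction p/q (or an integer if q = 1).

F = (-35/6, 19/6)

1. F_x = -35/6  [2·signedArea(FAE) = -80/3 ∩ FG · EC = -6400/663]
2. F_y = 19/6  [2·signedArea(FAE) = -80/3 ∩ FG · EC = -6400/663]
   → F = (-35/6, 19/6)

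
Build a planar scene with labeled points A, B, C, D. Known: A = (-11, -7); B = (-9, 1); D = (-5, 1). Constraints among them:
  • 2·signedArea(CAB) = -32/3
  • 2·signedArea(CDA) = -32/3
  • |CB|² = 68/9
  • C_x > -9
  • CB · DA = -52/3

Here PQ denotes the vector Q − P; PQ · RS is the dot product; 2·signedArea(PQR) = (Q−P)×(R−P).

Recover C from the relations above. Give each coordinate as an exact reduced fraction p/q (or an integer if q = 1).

1. C_x = -25/3  [2·signedArea(CDA) = -32/3 ∩ CB · DA = -52/3]
2. C_y = -5/3  [2·signedArea(CDA) = -32/3 ∩ CB · DA = -52/3]
   → C = (-25/3, -5/3)

C = (-25/3, -5/3)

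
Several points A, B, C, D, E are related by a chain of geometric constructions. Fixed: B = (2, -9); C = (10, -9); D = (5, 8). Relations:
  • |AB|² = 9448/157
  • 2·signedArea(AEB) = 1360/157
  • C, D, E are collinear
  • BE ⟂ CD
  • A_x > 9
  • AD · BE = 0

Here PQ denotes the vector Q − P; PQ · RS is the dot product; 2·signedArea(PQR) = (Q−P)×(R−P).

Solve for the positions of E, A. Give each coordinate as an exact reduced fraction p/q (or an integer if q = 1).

1. E_x = 1470/157  [C, D, E are collinear ∩ BE ⟂ CD]
2. E_y = -1073/157  [C, D, E are collinear ∩ BE ⟂ CD]
   → E = (1470/157, -1073/157)
3. A_x = 1520/157  [AD · BE = 0 ∩ 2·signedArea(AEB) = 1360/157]
4. A_y = -1243/157  [AD · BE = 0 ∩ 2·signedArea(AEB) = 1360/157]
   → A = (1520/157, -1243/157)

A = (1520/157, -1243/157)
E = (1470/157, -1073/157)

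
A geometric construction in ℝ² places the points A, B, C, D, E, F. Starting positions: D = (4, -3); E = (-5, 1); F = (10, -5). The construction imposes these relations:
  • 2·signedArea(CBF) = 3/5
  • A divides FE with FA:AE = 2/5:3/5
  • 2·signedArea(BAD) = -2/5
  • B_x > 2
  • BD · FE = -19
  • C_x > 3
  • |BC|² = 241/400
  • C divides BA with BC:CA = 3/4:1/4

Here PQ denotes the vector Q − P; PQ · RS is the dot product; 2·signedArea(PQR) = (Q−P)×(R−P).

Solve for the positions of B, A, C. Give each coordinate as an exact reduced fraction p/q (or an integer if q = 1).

A = (4, -13/5)
B = (3, -7/3)
C = (15/4, -38/15)

1. A_x = 4  [A divides FE with FA:AE = 2/5:3/5]
2. A_y = -13/5  [A divides FE with FA:AE = 2/5:3/5]
   → A = (4, -13/5)
3. B_x = 3  [2·signedArea(BAD) = -2/5 ∩ BD · FE = -19]
4. B_y = -7/3  [2·signedArea(BAD) = -2/5 ∩ BD · FE = -19]
   → B = (3, -7/3)
5. C_x = 15/4  [C divides BA with BC:CA = 3/4:1/4]
6. C_y = -38/15  [C divides BA with BC:CA = 3/4:1/4]
   → C = (15/4, -38/15)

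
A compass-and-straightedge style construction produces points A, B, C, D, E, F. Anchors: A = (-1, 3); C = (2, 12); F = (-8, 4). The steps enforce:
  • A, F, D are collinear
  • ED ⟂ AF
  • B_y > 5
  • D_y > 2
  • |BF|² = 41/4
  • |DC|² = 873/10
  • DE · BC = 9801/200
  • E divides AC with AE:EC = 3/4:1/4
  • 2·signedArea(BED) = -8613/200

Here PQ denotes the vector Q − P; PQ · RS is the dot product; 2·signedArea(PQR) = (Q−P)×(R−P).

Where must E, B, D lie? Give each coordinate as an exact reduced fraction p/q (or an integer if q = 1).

1. E_x = 5/4  [E divides AC with AE:EC = 3/4:1/4]
2. E_y = 39/4  [E divides AC with AE:EC = 3/4:1/4]
   → E = (5/4, 39/4)
3. D_x = 13/50  [A, F, D are collinear ∩ ED ⟂ AF]
4. D_y = 141/50  [A, F, D are collinear ∩ ED ⟂ AF]
   → D = (13/50, 141/50)
5. B_x = -11/2  [2·signedArea(BED) = -8613/200 ∩ DE · BC = 9801/200]
6. B_y = 6  [2·signedArea(BED) = -8613/200 ∩ DE · BC = 9801/200]
   → B = (-11/2, 6)

B = (-11/2, 6)
D = (13/50, 141/50)
E = (5/4, 39/4)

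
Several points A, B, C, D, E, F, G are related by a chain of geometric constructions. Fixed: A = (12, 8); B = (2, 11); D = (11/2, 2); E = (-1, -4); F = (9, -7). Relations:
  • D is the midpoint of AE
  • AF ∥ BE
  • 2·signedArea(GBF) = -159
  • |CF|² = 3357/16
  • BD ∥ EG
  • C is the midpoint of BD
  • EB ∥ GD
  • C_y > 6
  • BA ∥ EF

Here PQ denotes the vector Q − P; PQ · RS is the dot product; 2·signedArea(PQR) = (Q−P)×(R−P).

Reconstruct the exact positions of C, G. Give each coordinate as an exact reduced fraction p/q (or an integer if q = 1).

C = (15/4, 13/2)
G = (5/2, -13)

1. C_x = 15/4  [C is the midpoint of BD]
2. C_y = 13/2  [C is the midpoint of BD]
   → C = (15/4, 13/2)
3. G_x = 5/2  [EB ∥ GD ∩ BD ∥ EG]
4. G_y = -13  [EB ∥ GD ∩ BD ∥ EG]
   → G = (5/2, -13)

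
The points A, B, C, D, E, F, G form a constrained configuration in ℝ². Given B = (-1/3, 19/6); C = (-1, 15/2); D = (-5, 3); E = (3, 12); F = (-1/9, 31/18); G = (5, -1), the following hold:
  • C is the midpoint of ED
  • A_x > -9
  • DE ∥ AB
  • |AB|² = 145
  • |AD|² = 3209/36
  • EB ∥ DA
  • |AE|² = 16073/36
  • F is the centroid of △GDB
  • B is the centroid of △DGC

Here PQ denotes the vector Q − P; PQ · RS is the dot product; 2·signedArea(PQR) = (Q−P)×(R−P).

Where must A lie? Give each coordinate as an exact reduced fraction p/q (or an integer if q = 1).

1. A_x = -25/3  [DE ∥ AB ∩ EB ∥ DA]
2. A_y = -35/6  [DE ∥ AB ∩ EB ∥ DA]
   → A = (-25/3, -35/6)

A = (-25/3, -35/6)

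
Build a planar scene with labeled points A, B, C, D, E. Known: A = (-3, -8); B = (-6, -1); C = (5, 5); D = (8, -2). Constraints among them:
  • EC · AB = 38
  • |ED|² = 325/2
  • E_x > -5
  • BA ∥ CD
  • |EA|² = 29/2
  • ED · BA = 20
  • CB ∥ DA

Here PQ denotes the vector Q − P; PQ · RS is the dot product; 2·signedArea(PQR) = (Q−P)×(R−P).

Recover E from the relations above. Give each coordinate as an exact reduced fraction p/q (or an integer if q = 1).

E = (-9/2, -9/2)

1. E_x = -9/2  [line 3·x + -7·y + -18 = 0 ∩ |EA|² = 29/2]
2. E_y = -9/2  [line 3·x + -7·y + -18 = 0 ∩ |EA|² = 29/2]
   → E = (-9/2, -9/2)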